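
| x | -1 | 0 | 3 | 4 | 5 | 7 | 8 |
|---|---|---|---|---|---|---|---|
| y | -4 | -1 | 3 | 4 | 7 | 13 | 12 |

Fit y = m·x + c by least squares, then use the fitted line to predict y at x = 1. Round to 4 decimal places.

Setting ∂/∂m … = 0 gives: 164·m + 26·c = 251;  26·m + 7·c = 34.
(Σx·x = 164, Σx = 26, Σ1 = 7, Σx·y = 251, Σy = 34.)
Determinant 164·7 − 26² = 472.
m = (251·7 − 26·34)/472 = 873/472; c = (164·34 − 26·251)/472 = -475/236.
At x = 1: ŷ = (873/472)·(1) + (-475/236)·(1) = -77/472.

ŷ = -0.1631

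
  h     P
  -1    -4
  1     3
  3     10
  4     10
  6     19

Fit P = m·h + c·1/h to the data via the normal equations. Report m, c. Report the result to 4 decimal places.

m = 2.9947, c = 0.4662

Forming XᵀX = [[63, 5]; [5, 317/144]] and XᵀP = [191, 16]ᵀ gives XᵀX·[m, c]ᵀ = XᵀP.
Δ = 63·(317/144) − 5² = 1819/16.
m = (191·(317/144) − 5·16)/(1819/16) = 49027/16371; c = (63·16 − 5·191)/(1819/16) = 848/1819.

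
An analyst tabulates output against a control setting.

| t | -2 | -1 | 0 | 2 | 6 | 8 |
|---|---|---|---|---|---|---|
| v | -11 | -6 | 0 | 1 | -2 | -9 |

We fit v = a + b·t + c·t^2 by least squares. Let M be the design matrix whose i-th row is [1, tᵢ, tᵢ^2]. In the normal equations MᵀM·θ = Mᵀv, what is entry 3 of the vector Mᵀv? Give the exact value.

Entry 3 ↔ basis t^2, so (Mᵀv)_{3} = Σᵢ (t^2)·vᵢ = (4)·(-11) + (1)·(-6) + (0)·(0) + (4)·(1) + (36)·(-2) + (64)·(-9) = -694.

-694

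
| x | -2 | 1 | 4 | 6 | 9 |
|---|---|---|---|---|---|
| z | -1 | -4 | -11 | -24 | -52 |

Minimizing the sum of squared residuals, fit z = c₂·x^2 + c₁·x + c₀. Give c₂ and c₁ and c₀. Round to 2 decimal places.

Sums needed: Σx^2·x^2 = 8130, Σx^2·x = 1002, Σx^2 = 138, Σx·x = 138, Σx = 18, Σ1 = 5.
Moment sums: Σx^2·z = -5260, Σx·z = -658, Σz = -92.
So MᵀM·[c₂, c₁, c₀]ᵀ = Mᵀz: [[8130, 1002, 138]; [1002, 138, 18]; [138, 18, 5]]·[c₂, c₁, c₀]ᵀ = [-5260, -658, -92]ᵀ.
Inverting the 3×3 Gram matrix, [c₂, c₁, c₀]ᵀ = [-1577/2828, -5225/8484, -80/101]ᵀ.

c₂ = -0.56, c₁ = -0.62, c₀ = -0.79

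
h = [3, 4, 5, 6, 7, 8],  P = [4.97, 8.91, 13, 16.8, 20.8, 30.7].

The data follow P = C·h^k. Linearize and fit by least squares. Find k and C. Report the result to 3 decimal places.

k = 1.759, C = 0.741

Taking logs, ln P = k·ln h + ln C, so regress ln P on ln h.
Sums: Σln h = 9.9115, Σ(ln h)² = 17.0401, Σln P = 15.6361, Σln h·ln P = 27.0033.
Normal system: [[17.0401, 9.9115]; [9.9115, 6]]·[k, ln C]ᵀ = [27.0033, 15.6361]ᵀ.
Solving (det = 4.0036): k = 1.75908, ln C = -0.29981, so C = exp(-0.29981) = 0.74096.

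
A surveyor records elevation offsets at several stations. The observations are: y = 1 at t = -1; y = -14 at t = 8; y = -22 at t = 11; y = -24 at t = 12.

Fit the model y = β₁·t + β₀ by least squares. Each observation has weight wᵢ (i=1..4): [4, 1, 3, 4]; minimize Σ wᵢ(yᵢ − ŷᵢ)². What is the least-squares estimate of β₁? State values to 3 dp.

β₁ = -1.916

From the data, Σwᵢ·t·t = 1007, Σwᵢ·t = 85, Σwᵢ·1 = 12.
Right-hand side: Σwᵢ·t·y = -1994, Σwᵢ·y = -172.
det = 1007·12 − 85² = 4859.
β₁ = ((-1994)·12 − 85·(-172))/4859 = -9308/4859; β₀ = (1007·(-172) − 85·(-1994))/4859 = -3714/4859.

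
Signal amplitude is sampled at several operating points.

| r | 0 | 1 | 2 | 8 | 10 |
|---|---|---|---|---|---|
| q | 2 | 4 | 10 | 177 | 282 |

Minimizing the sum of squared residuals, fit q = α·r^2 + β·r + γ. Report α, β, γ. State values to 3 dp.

Setting ∂/∂α … = 0 gives: 14113·α + 1521·β + 169·γ = 39572;  1521·α + 169·β + 21·γ = 4260;  169·α + 21·β + 5·γ = 475.
Row-reducing yields α = 78507/25924, β = -61473/25924, γ = 33715/12962.

α = 3.028, β = -2.371, γ = 2.601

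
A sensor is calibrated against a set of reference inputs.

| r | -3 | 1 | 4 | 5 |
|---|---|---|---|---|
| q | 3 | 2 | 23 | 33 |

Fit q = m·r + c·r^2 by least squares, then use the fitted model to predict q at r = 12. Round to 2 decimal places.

q̂ = 159.92

Entries of AᵀA: Σr·r = 51, Σr·r^2 = 163, Σr^2·r^2 = 963.
For Aᵀq: Σr·q = 250, Σr^2·q = 1222.
Δ = 51·963 − 163² = 22544.
m = (250·963 − 163·1222)/22544 = 10391/5636; c = (51·1222 − 163·250)/22544 = 5393/5636.
At r = 12: q̂ = (10391/5636)·(12) + (5393/5636)·(144) = 225321/1409.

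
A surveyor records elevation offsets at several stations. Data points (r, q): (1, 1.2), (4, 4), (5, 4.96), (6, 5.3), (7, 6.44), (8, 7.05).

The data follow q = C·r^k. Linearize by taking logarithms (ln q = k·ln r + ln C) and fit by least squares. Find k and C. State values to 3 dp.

k = 0.853, C = 1.209

Let Y = ln q. Fitting Y = k·ln r + ln C by least squares:
Σln r = 8.8128, Σ(ln r)² = 15.8331, Σln q = 8.6533, Σln r·ln q = 15.1728.
Equations: 15.8331·k + 8.8128·ln C = 15.1728;  8.8128·k + 6·ln C = 8.6533.
Solving (det = 17.3327): k = 0.85255, ln C = 0.18999, so C = exp(0.18999) = 1.20924.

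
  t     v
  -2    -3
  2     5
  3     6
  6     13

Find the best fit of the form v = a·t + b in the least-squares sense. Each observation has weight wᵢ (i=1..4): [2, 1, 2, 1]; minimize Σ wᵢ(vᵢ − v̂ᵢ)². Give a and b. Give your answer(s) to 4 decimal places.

Sums needed: Σwᵢ·t·t = 66, Σwᵢ·t = 10, Σwᵢ·1 = 6.
For XᵀWv: Σwᵢ·t·v = 136, Σwᵢ·v = 24.
Determinant 66·6 − 10² = 296.
a = (136·6 − 10·24)/296 = 72/37; b = (66·24 − 10·136)/296 = 28/37.

a = 1.9459, b = 0.7568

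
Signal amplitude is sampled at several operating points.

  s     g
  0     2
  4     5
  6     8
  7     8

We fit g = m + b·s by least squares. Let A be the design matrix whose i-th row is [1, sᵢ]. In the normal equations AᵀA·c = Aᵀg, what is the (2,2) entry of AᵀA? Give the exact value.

Row 2 ↔ basis s, column 2 ↔ basis s, so (AᵀA)_{2,2} = Σᵢ (s)·(s) = (0)·(0) + (4)·(4) + (6)·(6) + (7)·(7) = 101.

101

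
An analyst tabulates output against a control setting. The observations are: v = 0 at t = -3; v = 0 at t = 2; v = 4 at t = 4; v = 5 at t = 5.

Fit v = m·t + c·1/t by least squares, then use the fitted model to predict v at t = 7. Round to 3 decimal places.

v̂ = 7.643

Forming MᵀM = [[54, 4]; [4, 1669/3600]] and Mᵀv = [41, 2]ᵀ gives MᵀM·[m, c]ᵀ = Mᵀv.
Δ = 54·(1669/3600) − 4² = 1807/200.
m = (41·(1669/3600) − 4·2)/(1807/200) = 39629/32526; c = (54·2 − 4·41)/(1807/200) = -11200/1807.
At t = 7: v̂ = (39629/32526)·(7) + (-11200/1807)·(1/7) = 248603/32526.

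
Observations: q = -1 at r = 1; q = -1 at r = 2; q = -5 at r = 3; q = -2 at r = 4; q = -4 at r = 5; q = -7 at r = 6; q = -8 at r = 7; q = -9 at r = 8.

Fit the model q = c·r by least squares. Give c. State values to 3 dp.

MᵀM·[c]ᵀ = Mᵀq reads: 204·c = -216.
c = (-216)/204 = -1.05882.

c = -1.059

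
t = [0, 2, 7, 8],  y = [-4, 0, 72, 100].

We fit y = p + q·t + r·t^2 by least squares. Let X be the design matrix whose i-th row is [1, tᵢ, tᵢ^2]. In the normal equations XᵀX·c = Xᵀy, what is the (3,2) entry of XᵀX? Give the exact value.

863

Row 3 ↔ basis t^2, column 2 ↔ basis t, so (XᵀX)_{3,2} = Σᵢ (t^2)·(t) = (0)·(0) + (4)·(2) + (49)·(7) + (64)·(8) = 863.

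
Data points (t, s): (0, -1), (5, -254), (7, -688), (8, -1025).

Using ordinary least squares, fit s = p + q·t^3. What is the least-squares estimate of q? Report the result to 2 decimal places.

Entries of XᵀX: Σ1 = 4, Σt^3 = 980, Σt^3·t^3 = 395418.
Moment sums: Σs = -1968, Σt^3·s = -792534.
Eliminating q: 395418·(row 1) − 980·(row 2) gives 621272·p = 395418·(-1968) − 980·(-792534) = -1499304, so p = -187413/77659.
Then q = ((-792534) − 980·(-187413/77659))/395418 = -155187/77659.

q = -2.00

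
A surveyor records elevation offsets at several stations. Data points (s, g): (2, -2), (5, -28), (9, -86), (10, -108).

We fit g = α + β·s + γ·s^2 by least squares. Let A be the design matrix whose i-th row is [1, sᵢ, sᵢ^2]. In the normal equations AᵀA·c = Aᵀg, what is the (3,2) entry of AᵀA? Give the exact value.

Row 3 ↔ basis s^2, column 2 ↔ basis s, so (AᵀA)_{3,2} = Σᵢ (s^2)·(s) = (4)·(2) + (25)·(5) + (81)·(9) + (100)·(10) = 1862.

1862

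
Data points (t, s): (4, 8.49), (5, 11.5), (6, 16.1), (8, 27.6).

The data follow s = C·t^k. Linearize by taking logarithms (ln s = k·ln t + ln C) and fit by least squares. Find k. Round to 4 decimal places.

With ln sᵢ as the transformed response and ln tᵢ as the regressor:
XᵀX = [[12.0466, 6.8669]; [6.8669, 4]], rhs = [18.7741, 10.6779]ᵀ  (here Σln t = 6.8669, Σ(ln t)² = 12.0466, Σln s = 10.6779, Σln t·ln s = 18.7741).
Δ = 12.0466·4 − (6.8669)² = 1.0316; k = (18.7741·4 − 6.8669·10.6779)/1.0316 = 1.71802, ln C = (12.0466·10.6779 − 6.8669·18.7741)/1.0316 = -0.27992.

k = 1.7180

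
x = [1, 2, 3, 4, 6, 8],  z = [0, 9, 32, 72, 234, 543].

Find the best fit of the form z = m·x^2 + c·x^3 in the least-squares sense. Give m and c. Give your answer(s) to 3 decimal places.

m = 0.517, c = 0.996

AᵀA·[m, c]ᵀ = Aᵀz reads: 5746·m + 41844·c = 44652;  41844·m + 313690·c = 334104.
(Σx^2·x^2 = 5746, Σx^2·x^3 = 41844, Σx^3·x^3 = 313690, Σx^2·z = 44652, Σx^3·z = 334104.)
Eliminating c: 313690·(row 1) − 41844·(row 2) gives 51542404·m = 313690·44652 − 41844·334104 = 26638104, so m = 6659526/12885601.
Then c = (334104 − 41844·(6659526/12885601))/313690 = 12835824/12885601.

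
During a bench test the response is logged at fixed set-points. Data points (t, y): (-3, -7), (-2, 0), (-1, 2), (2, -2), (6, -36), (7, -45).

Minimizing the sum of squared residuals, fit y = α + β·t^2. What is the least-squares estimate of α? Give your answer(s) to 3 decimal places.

The normal system MᵀM·[α, β]ᵀ = Mᵀy is [[6, 103]; [103, 3811]]·[α, β]ᵀ = [-88, -3570]ᵀ.
Eliminating β: 3811·(row 1) − 103·(row 2) gives 12257·α = 3811·(-88) − 103·(-3570) = 32342, so α = 314/119.
Then β = ((-3570) − 103·(314/119))/3811 = -12356/12257.

α = 2.639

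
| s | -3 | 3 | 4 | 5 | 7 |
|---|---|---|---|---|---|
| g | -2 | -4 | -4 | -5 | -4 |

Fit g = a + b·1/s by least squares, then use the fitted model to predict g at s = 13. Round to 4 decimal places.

ĝ = -3.6507

From the data, Σ1 = 5, Σ1/s = 83/140, Σ1/s·1/s = 60881/176400.
Moment sums: Σg = -19, Σ1/s·g = -68/21.
XᵀX·[a, b]ᵀ = Xᵀg becomes [[5, 83/140]; [83/140, 60881/176400]]·[a, b]ᵀ = [-19, -68/21]ᵀ.
Δ = 5·(60881/176400) − (83/140)² = 60601/44100.
a = ((-19)·(60881/176400) − (83/140)·(-68/21))/(60601/44100) = -818099/242404; b = (5·(-68/21) − (83/140)·(-19))/(60601/44100) = -217245/60601.
At s = 13: ĝ = (-818099/242404)·(1) + (-217245/60601)·(1/13) = -11504267/3151252.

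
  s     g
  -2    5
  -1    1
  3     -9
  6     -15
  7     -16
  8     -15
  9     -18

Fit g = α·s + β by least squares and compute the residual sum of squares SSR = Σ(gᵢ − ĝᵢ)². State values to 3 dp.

The normal system MᵀM·[α, β]ᵀ = Mᵀg is [[244, 30]; [30, 7]]·[α, β]ᵀ = [-522, -67]ᵀ.
Determinant 244·7 − 30² = 808.
α = ((-522)·7 − 30·(-67))/808 = -411/202; β = (244·(-67) − 30·(-522))/808 = -86/101.
Residuals: 180/101, -37/202, -413/202, -196/101, -183/202, 215/101, 235/202; SSR = 1804/101.

SSR = 17.861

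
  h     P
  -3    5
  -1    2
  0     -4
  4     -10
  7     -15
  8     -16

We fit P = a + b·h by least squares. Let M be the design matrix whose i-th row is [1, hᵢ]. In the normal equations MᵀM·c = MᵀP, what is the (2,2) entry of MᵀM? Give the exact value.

139

Row 2 ↔ basis h, column 2 ↔ basis h, so (MᵀM)_{2,2} = Σᵢ (h)·(h) = (-3)·(-3) + (-1)·(-1) + (0)·(0) + (4)·(4) + (7)·(7) + (8)·(8) = 139.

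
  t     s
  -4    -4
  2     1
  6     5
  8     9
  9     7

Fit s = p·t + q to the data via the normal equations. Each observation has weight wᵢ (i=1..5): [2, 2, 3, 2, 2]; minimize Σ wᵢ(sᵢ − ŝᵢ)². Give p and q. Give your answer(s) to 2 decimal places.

p = 0.95, q = -0.42

AᵀWA·[p, q]ᵀ = AᵀWs reads: 438·p + 48·q = 396;  48·p + 11·q = 41.
(Σwᵢ·t·t = 438, Σwᵢ·t = 48, Σwᵢ·1 = 11, Σwᵢ·t·s = 396, Σwᵢ·s = 41.)
Eliminating q: 11·(row 1) − 48·(row 2) gives 2514·p = 11·396 − 48·41 = 2388, so p = 398/419.
Then q = (41 − 48·(398/419))/11 = -175/419.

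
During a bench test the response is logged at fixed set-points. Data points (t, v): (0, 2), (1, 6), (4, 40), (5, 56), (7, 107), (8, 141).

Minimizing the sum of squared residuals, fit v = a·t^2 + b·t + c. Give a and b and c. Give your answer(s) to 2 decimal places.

a = 2.06, b = 0.67, c = 2.66

The normal equations are: 7379·a + 1045·b + 155·c = 16313;  1045·a + 155·b + 25·c = 2323;  155·a + 25·b + 6·c = 352.
(Σt^2·t^2 = 7379, Σt^2·t = 1045, Σt^2 = 155, Σt·t = 155, Σt = 25, Σ1 = 6, Σt^2·v = 16313, Σt·v = 2323, Σv = 352.)
Solving the 3×3 system (Gaussian elimination) gives a = 1259/611, b = 2033/3055, c = 1627/611.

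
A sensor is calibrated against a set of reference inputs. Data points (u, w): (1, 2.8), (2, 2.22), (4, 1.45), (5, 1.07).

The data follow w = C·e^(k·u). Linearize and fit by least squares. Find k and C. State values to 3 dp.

k = -0.235, C = 3.566

Linearized form: ln w = k·u + ln C. From the 4 transformed points,
XᵀX = [[46.0000, 12.0000]; [12.0000, 4]], rhs = [4.4492, 2.2663]ᵀ  (here Σu = 12.0000, Σ(u)² = 46.0000, Σln w = 2.2663, Σu·ln w = 4.4492).
Δ = 46.0000·4 − (12.0000)² = 40.0000; k = (4.4492·4 − 12.0000·2.2663)/40.0000 = -0.23499, ln C = (46.0000·2.2663 − 12.0000·4.4492)/40.0000 = 1.27155, so C = exp(1.27155) = 3.56636.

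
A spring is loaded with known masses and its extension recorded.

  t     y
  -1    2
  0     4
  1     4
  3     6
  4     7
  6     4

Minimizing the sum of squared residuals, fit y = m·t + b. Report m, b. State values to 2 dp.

m = 0.39, b = 3.66

Sums needed: Σt·t = 63, Σt = 13, Σ1 = 6.
Moment sums: Σt·y = 72, Σy = 27.
Normal equations: [[63, 13]; [13, 6]]·[m, b]ᵀ = [72, 27]ᵀ.
Δ = 63·6 − 13² = 209.
m = (72·6 − 13·27)/209 = 81/209; b = (63·27 − 13·72)/209 = 765/209.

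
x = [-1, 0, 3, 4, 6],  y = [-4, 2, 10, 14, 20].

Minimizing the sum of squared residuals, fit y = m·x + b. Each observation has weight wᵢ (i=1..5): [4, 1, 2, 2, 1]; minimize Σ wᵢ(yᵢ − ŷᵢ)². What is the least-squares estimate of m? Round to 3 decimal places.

m = 3.441

AᵀWA·[m, b]ᵀ = AᵀWy reads: 90·m + 16·b = 308;  16·m + 10·b = 54.
(Σwᵢ·x·x = 90, Σwᵢ·x = 16, Σwᵢ·1 = 10, Σwᵢ·x·y = 308, Σwᵢ·y = 54.)
Determinant 90·10 − 16² = 644.
m = (308·10 − 16·54)/644 = 554/161; b = (90·54 − 16·308)/644 = -17/161.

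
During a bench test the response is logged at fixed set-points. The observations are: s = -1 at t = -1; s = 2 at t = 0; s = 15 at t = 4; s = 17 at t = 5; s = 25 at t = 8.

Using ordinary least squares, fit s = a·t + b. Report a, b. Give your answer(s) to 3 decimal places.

Sums needed: Σt·t = 106, Σt = 16, Σ1 = 5.
Right-hand side: Σt·s = 346, Σs = 58.
Δ = 106·5 − 16² = 274.
a = (346·5 − 16·58)/274 = 401/137; b = (106·58 − 16·346)/274 = 306/137.

a = 2.927, b = 2.234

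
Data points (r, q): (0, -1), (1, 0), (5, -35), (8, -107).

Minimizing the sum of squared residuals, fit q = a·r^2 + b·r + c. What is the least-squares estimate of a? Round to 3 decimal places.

Forming XᵀX = [[4722, 638, 90]; [638, 90, 14]; [90, 14, 4]] and Xᵀq = [-7723, -1031, -143]ᵀ gives XᵀX·[a, b, c]ᵀ = Xᵀq.
Inverting the 3×3 Gram matrix, [a, b, c]ᵀ = [-6687/3124, 12259/3124, -1033/781]ᵀ.

a = -2.141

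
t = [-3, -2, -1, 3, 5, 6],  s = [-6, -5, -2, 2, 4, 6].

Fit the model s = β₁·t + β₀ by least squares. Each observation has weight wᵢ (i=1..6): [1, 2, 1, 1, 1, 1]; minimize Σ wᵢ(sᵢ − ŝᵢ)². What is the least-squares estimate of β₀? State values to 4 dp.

Normal-equation sums: Σwᵢ·t·t = 88, Σwᵢ·t = 6, Σwᵢ·1 = 7.
Right-hand side: Σwᵢ·t·s = 102, Σwᵢ·s = -6.
Normal equations: [[88, 6]; [6, 7]]·[β₁, β₀]ᵀ = [102, -6]ᵀ.
Determinant 88·7 − 6² = 580.
β₁ = (102·7 − 6·(-6))/580 = 75/58; β₀ = (88·(-6) − 6·102)/580 = -57/29.

β₀ = -1.9655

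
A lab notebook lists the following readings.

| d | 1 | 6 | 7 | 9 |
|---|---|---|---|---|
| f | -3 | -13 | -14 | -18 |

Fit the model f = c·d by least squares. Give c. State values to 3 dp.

With design matrix A, AᵀA = [[167]] and Aᵀf = [-341]ᵀ.
Hence c = -341 / 167 ≈ -2.04192.

c = -2.042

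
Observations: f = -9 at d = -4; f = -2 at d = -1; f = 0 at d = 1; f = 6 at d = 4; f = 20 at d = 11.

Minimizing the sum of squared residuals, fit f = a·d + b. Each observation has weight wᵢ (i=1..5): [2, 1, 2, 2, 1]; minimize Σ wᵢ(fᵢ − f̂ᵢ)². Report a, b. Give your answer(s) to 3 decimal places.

a = 1.906, b = -1.359

The normal system AᵀWA·[a, b]ᵀ = AᵀWf is [[188, 12]; [12, 8]]·[a, b]ᵀ = [342, 12]ᵀ.
Δ = 188·8 − 12² = 1360.
a = (342·8 − 12·12)/1360 = 162/85; b = (188·12 − 12·342)/1360 = -231/170.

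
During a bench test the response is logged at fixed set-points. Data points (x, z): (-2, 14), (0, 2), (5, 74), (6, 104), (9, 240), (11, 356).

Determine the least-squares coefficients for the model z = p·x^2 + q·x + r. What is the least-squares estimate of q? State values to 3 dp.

q = -0.491

The normal equations are: 23139·p + 2393·q + 267·r = 68166;  2393·p + 267·q + 29·r = 7042;  267·p + 29·q + 6·r = 790.
Solving the 3×3 system (Gaussian elimination) gives p = 237301/79620, q = -2605/5308, r = 28067/19905.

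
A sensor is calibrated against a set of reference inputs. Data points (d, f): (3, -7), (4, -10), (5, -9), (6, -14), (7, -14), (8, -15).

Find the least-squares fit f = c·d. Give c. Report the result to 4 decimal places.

c = -2.0503

From the data, Σd·d = 199.
And Σd·f = -408.
Normal equations: [[199]]·[c]ᵀ = [-408]ᵀ.
c = (-408)/199 = -2.05025.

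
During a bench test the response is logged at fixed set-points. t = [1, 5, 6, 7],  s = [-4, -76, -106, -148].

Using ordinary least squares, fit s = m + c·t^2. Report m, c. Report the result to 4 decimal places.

m = -0.8027, c = -2.9801

From the data, Σ1 = 4, Σt^2 = 111, Σt^2·t^2 = 4323.
For Aᵀs: Σs = -334, Σt^2·s = -12972.
Determinant 4·4323 − 111² = 4971.
m = ((-334)·4323 − 111·(-12972))/4971 = -1330/1657; c = (4·(-12972) − 111·(-334))/4971 = -4938/1657.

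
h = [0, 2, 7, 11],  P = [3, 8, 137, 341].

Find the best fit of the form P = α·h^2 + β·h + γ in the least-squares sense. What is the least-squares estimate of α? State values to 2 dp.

α = 2.95

Normal-equation sums: Σh^2·h^2 = 17058, Σh^2·h = 1682, Σh^2 = 174, Σh·h = 174, Σh = 20, Σ1 = 4.
Right-hand side: Σh^2·P = 48006, Σh·P = 4726, ΣP = 489.
Normal equations: [[17058, 1682, 174]; [1682, 174, 20]; [174, 20, 4]]·[α, β, γ]ᵀ = [48006, 4726, 489]ᵀ.
Inverting the 3×3 Gram matrix, [α, β, γ]ᵀ = [126181/42842, -64005/42842, 34293/21421]ᵀ.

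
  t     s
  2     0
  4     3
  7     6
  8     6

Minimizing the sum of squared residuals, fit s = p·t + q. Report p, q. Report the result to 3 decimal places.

Forming AᵀA = [[133, 21]; [21, 4]] and Aᵀs = [102, 15]ᵀ gives AᵀA·[p, q]ᵀ = Aᵀs.
Determinant 133·4 − 21² = 91.
p = (102·4 − 21·15)/91 = 93/91; q = (133·15 − 21·102)/91 = -21/13.

p = 1.022, q = -1.615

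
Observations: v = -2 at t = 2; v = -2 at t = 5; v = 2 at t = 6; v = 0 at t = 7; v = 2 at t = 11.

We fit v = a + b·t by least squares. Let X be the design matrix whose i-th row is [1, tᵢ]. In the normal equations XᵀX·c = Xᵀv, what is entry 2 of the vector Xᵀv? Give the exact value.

Entry 2 ↔ basis t, so (Xᵀv)_{2} = Σᵢ (t)·vᵢ = (2)·(-2) + (5)·(-2) + (6)·(2) + (7)·(0) + (11)·(2) = 20.

20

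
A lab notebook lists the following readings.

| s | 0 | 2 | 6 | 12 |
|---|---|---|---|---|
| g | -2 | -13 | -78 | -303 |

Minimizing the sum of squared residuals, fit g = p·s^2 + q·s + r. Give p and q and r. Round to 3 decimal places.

p = -2.057, q = -0.326, r = -2.758

From the data, Σs^2·s^2 = 22048, Σs^2·s = 1952, Σs^2 = 184, Σs·s = 184, Σs = 20, Σ1 = 4.
For Aᵀg: Σs^2·g = -46492, Σs·g = -4130, Σg = -396.
Normal equations: [[22048, 1952, 184]; [1952, 184, 20]; [184, 20, 4]]·[p, q, r]ᵀ = [-46492, -4130, -396]ᵀ.
Inverting the 3×3 Gram matrix, [p, q, r]ᵀ = [-181/88, -43/132, -91/33]ᵀ.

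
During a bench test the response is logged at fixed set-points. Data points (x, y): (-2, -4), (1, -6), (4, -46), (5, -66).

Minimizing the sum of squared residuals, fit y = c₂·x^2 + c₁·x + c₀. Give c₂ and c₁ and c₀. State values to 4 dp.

Entries of MᵀM: Σx^2·x^2 = 898, Σx^2·x = 182, Σx^2 = 46, Σx·x = 46, Σx = 8, Σ1 = 4.
And Σx^2·y = -2408, Σx·y = -512, Σy = -122.
Solving the 3×3 system (Gaussian elimination) gives c₂ = -67/33, c₁ = -469/165, c₀ = -22/15.

c₂ = -2.0303, c₁ = -2.8424, c₀ = -1.4667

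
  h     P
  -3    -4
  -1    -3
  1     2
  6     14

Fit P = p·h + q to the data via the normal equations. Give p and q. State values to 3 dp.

p = 2.106, q = 0.670

With design matrix M, MᵀM = [[47, 3]; [3, 4]] and MᵀP = [101, 9]ᵀ.
det = 47·4 − 3² = 179.
p = (101·4 − 3·9)/179 = 377/179; q = (47·9 − 3·101)/179 = 120/179.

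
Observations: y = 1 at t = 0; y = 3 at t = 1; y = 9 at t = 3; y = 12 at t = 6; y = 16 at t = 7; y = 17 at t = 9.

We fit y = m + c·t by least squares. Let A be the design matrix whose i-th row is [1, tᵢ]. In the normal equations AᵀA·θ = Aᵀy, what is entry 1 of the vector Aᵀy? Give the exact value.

58

Entry 1 ↔ basis 1, so (Aᵀy)_{1} = Σᵢ yᵢ = (1)·(1) + (1)·(3) + (1)·(9) + (1)·(12) + (1)·(16) + (1)·(17) = 58.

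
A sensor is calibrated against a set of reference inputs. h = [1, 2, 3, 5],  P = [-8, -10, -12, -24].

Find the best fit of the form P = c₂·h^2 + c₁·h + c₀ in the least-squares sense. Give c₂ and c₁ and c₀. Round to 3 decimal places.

Normal-equation sums: Σh^2·h^2 = 723, Σh^2·h = 161, Σh^2 = 39, Σh·h = 39, Σh = 11, Σ1 = 4.
Moment sums: Σh^2·P = -756, Σh·P = -184, ΣP = -54.
Row-reducing yields c₂ = -10/11, c₁ = 84/55, c₀ = -486/55.

c₂ = -0.909, c₁ = 1.527, c₀ = -8.836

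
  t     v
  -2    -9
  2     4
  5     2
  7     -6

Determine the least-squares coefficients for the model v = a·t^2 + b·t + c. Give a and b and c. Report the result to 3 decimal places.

a = -0.592, b = 3.312, c = -0.056

Sums needed: Σt^2·t^2 = 3058, Σt^2·t = 468, Σt^2 = 82, Σt·t = 82, Σt = 12, Σ1 = 4.
For Xᵀv: Σt^2·v = -264, Σt·v = -6, Σv = -9.
So XᵀX·[a, b, c]ᵀ = Xᵀv: [[3058, 468, 82]; [468, 82, 12]; [82, 12, 4]]·[a, b, c]ᵀ = [-264, -6, -9]ᵀ.
Inverting the 3×3 Gram matrix, [a, b, c]ᵀ = [-2773/4686, 2587/781, -263/4686]ᵀ.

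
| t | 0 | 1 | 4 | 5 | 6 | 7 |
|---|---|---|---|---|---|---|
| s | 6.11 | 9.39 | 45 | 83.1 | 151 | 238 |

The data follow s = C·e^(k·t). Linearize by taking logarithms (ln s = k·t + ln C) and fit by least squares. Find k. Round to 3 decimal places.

Taking logs, ln s = k·t + ln C, so regress ln s on t.
Over the data: Σt = 23.0000, Σ(t)² = 127.0000, Σln s = 22.7658, Σt·ln s = 107.9761.
Normal system: [[127.0000, 23.0000]; [23.0000, 6]]·[k, ln C]ᵀ = [107.9761, 22.7658]ᵀ.
Solving (det = 233.0000): k = 0.53323, ln C = 1.75026.

k = 0.533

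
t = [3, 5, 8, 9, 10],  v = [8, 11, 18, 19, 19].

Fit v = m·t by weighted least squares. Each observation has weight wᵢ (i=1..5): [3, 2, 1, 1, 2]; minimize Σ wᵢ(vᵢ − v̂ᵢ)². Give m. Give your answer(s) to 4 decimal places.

m = 2.0782

Normal-equation sums: Σwᵢ·t·t = 422.
For XᵀWv: Σwᵢ·t·v = 877.
XᵀWX·[m]ᵀ = XᵀWv becomes [[422]]·[m]ᵀ = [877]ᵀ.
Hence m = 877 / 422 ≈ 2.0782.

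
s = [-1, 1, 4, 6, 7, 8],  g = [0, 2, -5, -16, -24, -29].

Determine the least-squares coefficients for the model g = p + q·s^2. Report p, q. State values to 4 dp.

The normal equations are: 6·p + 167·q = -72;  167·p + 8051·q = -3686.
Δ = 6·8051 − 167² = 20417.
p = ((-72)·8051 − 167·(-3686))/20417 = 35890/20417; q = (6·(-3686) − 167·(-72))/20417 = -10092/20417.

p = 1.7578, q = -0.4943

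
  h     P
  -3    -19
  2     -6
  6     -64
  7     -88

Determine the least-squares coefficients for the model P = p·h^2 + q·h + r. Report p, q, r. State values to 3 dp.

p = -1.900, q = 0.700, r = 0.200

MᵀM·[p, q, r]ᵀ = MᵀP reads: 3794·p + 540·q + 98·r = -6811;  540·p + 98·q + 12·r = -955;  98·p + 12·q + 4·r = -177.
(Σh^2·h^2 = 3794, Σh^2·h = 540, Σh^2 = 98, Σh·h = 98, Σh = 12, Σ1 = 4, Σh^2·P = -6811, Σh·P = -955, ΣP = -177.)
Row-reducing yields p = -19/10, q = 7/10, r = 1/5.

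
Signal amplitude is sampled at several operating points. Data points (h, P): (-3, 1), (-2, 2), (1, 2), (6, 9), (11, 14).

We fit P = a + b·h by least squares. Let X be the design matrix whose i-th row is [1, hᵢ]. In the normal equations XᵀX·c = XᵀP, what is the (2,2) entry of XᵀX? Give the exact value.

Row 2 ↔ basis h, column 2 ↔ basis h, so (XᵀX)_{2,2} = Σᵢ (h)·(h) = (-3)·(-3) + (-2)·(-2) + (1)·(1) + (6)·(6) + (11)·(11) = 171.

171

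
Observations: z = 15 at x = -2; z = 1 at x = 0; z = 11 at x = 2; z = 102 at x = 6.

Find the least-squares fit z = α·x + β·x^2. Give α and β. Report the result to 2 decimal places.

α = -1.15, β = 3.03

Normal-equation sums: Σx·x = 44, Σx·x^2 = 216, Σx^2·x^2 = 1328.
And Σx·z = 604, Σx^2·z = 3776.
AᵀA·[α, β]ᵀ = Aᵀz becomes [[44, 216]; [216, 1328]]·[α, β]ᵀ = [604, 3776]ᵀ.
Eliminating β: 1328·(row 1) − 216·(row 2) gives 11776·α = 1328·604 − 216·3776 = -13504, so α = -211/184.
Then β = (3776 − 216·(-211/184))/1328 = 1115/368.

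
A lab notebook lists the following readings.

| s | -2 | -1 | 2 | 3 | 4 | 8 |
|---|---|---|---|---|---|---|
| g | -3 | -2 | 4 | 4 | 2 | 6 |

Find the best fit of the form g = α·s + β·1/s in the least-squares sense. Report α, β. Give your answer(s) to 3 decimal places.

With design matrix A, AᵀA = [[98, 6]; [6, 973/576]] and Aᵀg = [84, 97/12]ᵀ.
det = 98·(973/576) − 6² = 37309/288.
α = (84·(973/576) − 6·(97/12))/(37309/288) = 26898/37309; β = (98·(97/12) − 6·84)/(37309/288) = 82992/37309.

α = 0.721, β = 2.224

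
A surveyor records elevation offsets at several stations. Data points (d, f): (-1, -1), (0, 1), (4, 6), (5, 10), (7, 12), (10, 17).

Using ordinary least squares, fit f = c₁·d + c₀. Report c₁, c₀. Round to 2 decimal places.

c₁ = 1.63, c₀ = 0.71

Entries of AᵀA: Σd·d = 191, Σd = 25, Σ1 = 6.
Right-hand side: Σd·f = 329, Σf = 45.
Normal equations: [[191, 25]; [25, 6]]·[c₁, c₀]ᵀ = [329, 45]ᵀ.
Δ = 191·6 − 25² = 521.
c₁ = (329·6 − 25·45)/521 = 849/521; c₀ = (191·45 − 25·329)/521 = 370/521.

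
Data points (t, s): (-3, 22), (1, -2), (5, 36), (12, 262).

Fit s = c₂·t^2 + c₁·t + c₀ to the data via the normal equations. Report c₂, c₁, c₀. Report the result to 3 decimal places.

Entries of MᵀM: Σt^2·t^2 = 21443, Σt^2·t = 1827, Σt^2 = 179, Σt·t = 179, Σt = 15, Σ1 = 4.
For Mᵀs: Σt^2·s = 38824, Σt·s = 3256, Σs = 318.
Row-reducing yields c₂ = 316981/156556, c₁ = -352729/156556, c₀ = -103991/39139.

c₂ = 2.025, c₁ = -2.253, c₀ = -2.657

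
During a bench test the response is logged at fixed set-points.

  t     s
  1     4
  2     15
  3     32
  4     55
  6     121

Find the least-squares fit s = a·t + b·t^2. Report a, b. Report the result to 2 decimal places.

AᵀA·[a, b]ᵀ = Aᵀs reads: 66·a + 316·b = 1076;  316·a + 1650·b = 5588.
(Σt·t = 66, Σt·t^2 = 316, Σt^2·t^2 = 1650, Σt·s = 1076, Σt^2·s = 5588.)
Eliminating b: 1650·(row 1) − 316·(row 2) gives 9044·a = 1650·1076 − 316·5588 = 9592, so a = 2398/2261.
Then b = (5588 − 316·(2398/2261))/1650 = 7198/2261.

a = 1.06, b = 3.18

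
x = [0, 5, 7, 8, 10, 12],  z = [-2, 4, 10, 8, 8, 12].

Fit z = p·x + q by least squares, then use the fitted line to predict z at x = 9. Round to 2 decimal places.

Normal-equation sums: Σx·x = 382, Σx = 42, Σ1 = 6.
For Mᵀz: Σx·z = 378, Σz = 40.
Δ = 382·6 − 42² = 528.
p = (378·6 − 42·40)/528 = 49/44; q = (382·40 − 42·378)/528 = -149/132.
At x = 9: ẑ = (49/44)·(9) + (-149/132)·(1) = 587/66.

ẑ = 8.89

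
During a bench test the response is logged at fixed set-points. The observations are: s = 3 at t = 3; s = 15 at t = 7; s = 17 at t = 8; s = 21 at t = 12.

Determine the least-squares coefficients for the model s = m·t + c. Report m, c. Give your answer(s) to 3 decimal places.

Compute the Gram sums: Σt·t = 266, Σt = 30, Σ1 = 4.
And Σt·s = 502, Σs = 56.
det = 266·4 − 30² = 164.
m = (502·4 − 30·56)/164 = 2; c = (266·56 − 30·502)/164 = -1.

m = 2.000, c = -1.000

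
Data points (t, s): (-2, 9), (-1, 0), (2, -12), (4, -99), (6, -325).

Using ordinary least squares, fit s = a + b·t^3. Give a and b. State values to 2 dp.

a = -1.85, b = -1.50

From the data, Σ1 = 5, Σt^3 = 279, Σt^3·t^3 = 50881.
Moment sums: Σs = -427, Σt^3·s = -76704.
det = 5·50881 − 279² = 176564.
a = ((-427)·50881 − 279·(-76704))/176564 = -325771/176564; b = (5·(-76704) − 279·(-427))/176564 = -264387/176564.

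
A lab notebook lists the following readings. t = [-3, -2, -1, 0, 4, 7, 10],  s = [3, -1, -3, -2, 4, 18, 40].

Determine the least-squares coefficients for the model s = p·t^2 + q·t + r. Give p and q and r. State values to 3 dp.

p = 0.448, q = -0.213, r = -2.583

Forming AᵀA = [[12755, 1371, 179]; [1371, 179, 15]; [179, 15, 7]] and Aᵀs = [4966, 538, 59]ᵀ gives AᵀA·[p, q, r]ᵀ = Aᵀs.
Inverting the 3×3 Gram matrix, [p, q, r]ᵀ = [177327/395396, -84191/395396, -255368/98849]ᵀ.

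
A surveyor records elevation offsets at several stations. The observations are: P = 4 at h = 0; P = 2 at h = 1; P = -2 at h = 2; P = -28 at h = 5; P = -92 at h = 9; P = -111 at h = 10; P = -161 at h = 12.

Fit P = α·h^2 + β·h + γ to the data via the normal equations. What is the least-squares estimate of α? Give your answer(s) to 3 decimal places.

The normal equations are: 37939·α + 3591·β + 355·γ = -42442;  3591·α + 355·β + 39·γ = -4012;  355·α + 39·β + 7·γ = -388.
(Σh^2·h^2 = 37939, Σh^2·h = 3591, Σh^2 = 355, Σh·h = 355, Σh = 39, Σ1 = 7, Σh^2·P = -42442, Σh·P = -4012, ΣP = -388.)
Inverting the 3×3 Gram matrix, [α, β, γ]ᵀ = [-43829/41756, -47621/41756, 86799/20878]ᵀ.

α = -1.050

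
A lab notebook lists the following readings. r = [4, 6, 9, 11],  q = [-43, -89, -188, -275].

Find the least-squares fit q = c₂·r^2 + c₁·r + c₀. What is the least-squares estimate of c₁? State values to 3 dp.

Setting ∂/∂c₂ … = 0 gives: 22754·c₂ + 2340·c₁ + 254·c₀ = -52395;  2340·c₂ + 254·c₁ + 30·c₀ = -5423;  254·c₂ + 30·c₁ + 4·c₀ = -595.
Inverting the 3×3 Gram matrix, [c₂, c₁, c₀]ᵀ = [-41/20, -275/116, -461/580]ᵀ.

c₁ = -2.371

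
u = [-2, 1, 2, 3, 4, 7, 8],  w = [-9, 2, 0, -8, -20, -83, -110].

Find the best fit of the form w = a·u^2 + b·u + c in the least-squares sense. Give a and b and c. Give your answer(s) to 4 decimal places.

The normal equations are: 6867·a + 947·b + 147·c = -11533;  947·a + 147·b + 23·c = -1545;  147·a + 23·b + 7·c = -228.
Inverting the 3×3 Gram matrix, [a, b, c]ᵀ = [-28127/13676, 30335/13676, 11387/3419]ᵀ.

a = -2.0567, b = 2.2181, c = 3.3305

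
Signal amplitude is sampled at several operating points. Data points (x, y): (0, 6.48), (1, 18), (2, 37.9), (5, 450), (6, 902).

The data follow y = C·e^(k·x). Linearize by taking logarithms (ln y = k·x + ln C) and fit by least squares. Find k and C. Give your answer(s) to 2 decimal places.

k = 0.82, C = 7.22

Linearized form: ln y = k·x + ln C. From the 5 transformed points,
Σx = 14.0000, Σ(x)² = 66.0000, Σln y = 21.3079, Σx·ln y = 81.5342.
Equations: 66.0000·k + 14.0000·ln C = 81.5342;  14.0000·k + 5·ln C = 21.3079.
Δ = 66.0000·5 − (14.0000)² = 134.0000; k = (81.5342·5 − 14.0000·21.3079)/134.0000 = 0.81612, ln C = (66.0000·21.3079 − 14.0000·81.5342)/134.0000 = 1.97644, so C = exp(1.97644) = 7.21701.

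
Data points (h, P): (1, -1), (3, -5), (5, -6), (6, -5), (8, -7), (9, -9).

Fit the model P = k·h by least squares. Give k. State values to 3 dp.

k = -0.986

XᵀX·[k]ᵀ = XᵀP reads: 216·k = -213.
Hence k = -213 / 216 ≈ -0.986111.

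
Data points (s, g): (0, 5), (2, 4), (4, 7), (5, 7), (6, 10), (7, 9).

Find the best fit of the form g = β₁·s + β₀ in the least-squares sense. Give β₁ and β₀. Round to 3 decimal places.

Setting ∂/∂β₁ … = 0 gives: 130·β₁ + 24·β₀ = 194;  24·β₁ + 6·β₀ = 42.
(Σs·s = 130, Σs = 24, Σ1 = 6, Σs·g = 194, Σg = 42.)
det = 130·6 − 24² = 204.
β₁ = (194·6 − 24·42)/204 = 13/17; β₀ = (130·42 − 24·194)/204 = 67/17.

β₁ = 0.765, β₀ = 3.941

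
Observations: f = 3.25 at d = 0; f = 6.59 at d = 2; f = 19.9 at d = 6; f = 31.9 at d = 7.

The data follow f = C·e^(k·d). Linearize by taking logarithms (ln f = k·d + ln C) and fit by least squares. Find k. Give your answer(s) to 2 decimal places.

k = 0.31

With ln fᵢ as the transformed response and dᵢ as the regressor:
Over the data: Σd = 15.0000, Σ(d)² = 89.0000, Σln f = 9.5175, Σd·ln f = 45.9537.
Normal system: [[89.0000, 15.0000]; [15.0000, 4]]·[k, ln C]ᵀ = [45.9537, 9.5175]ᵀ.
Δ = 89.0000·4 − (15.0000)² = 131.0000; k = (45.9537·4 − 15.0000·9.5175)/131.0000 = 0.31337, ln C = (89.0000·9.5175 − 15.0000·45.9537)/131.0000 = 1.20424.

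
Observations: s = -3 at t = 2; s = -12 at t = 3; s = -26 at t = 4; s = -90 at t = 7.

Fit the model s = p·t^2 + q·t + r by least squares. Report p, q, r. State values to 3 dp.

p = -1.992, q = 0.494, r = 4.110

From the data, Σt^2·t^2 = 2754, Σt^2·t = 442, Σt^2 = 78, Σt·t = 78, Σt = 16, Σ1 = 4.
For Xᵀs: Σt^2·s = -4946, Σt·s = -776, Σs = -131.
Inverting the 3×3 Gram matrix, [p, q, r]ᵀ = [-721/362, 179/362, 744/181]ᵀ.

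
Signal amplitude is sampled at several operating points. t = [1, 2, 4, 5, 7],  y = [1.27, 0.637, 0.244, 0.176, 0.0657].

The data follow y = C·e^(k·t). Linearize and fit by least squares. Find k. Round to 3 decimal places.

k = -0.480

Linearized form: ln y = k·t + ln C. From the 5 transformed points,
XᵀX = [[95.0000, 19.0000]; [19.0000, 5]], rhs = [-34.0503, -6.0825]ᵀ  (here Σt = 19.0000, Σ(t)² = 95.0000, Σln y = -6.0825, Σt·ln y = -34.0503).
Slope k = (n·Σt·ln y − Σt·Σln y)/(n·Σ(t)² − (Σt)²) = (5·-34.0503 − 19.0000·-6.0825)/114.0000 = -0.47968; ln C = (Σln y − k·Σt)/n = 0.60631.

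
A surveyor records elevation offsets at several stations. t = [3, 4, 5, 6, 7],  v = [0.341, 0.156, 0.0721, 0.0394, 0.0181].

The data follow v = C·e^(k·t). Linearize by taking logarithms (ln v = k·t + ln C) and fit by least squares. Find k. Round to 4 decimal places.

k = -0.7248

With ln vᵢ as the transformed response and tᵢ as the regressor:
Over the data: Σt = 25.0000, Σ(t)² = 135.0000, Σln v = -12.8093, Σt·ln v = -71.2946.
Normal system: [[135.0000, 25.0000]; [25.0000, 5]]·[k, ln C]ᵀ = [-71.2946, -12.8093]ᵀ.
Solving (det = 50.0000): k = -0.72480, ln C = 1.06215.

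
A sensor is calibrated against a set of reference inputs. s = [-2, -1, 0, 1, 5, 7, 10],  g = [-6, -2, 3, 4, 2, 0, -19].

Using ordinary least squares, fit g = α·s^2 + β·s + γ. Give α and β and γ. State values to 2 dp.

α = -0.49, β = 2.88, γ = 1.83

Compute the Gram sums: Σs^2·s^2 = 13044, Σs^2·s = 1460, Σs^2 = 180, Σs·s = 180, Σs = 20, Σ1 = 7.
Right-hand side: Σs^2·g = -1872, Σs·g = -162, Σg = -18.
So MᵀM·[α, β, γ]ᵀ = Mᵀg: [[13044, 1460, 180]; [1460, 180, 20]; [180, 20, 7]]·[α, β, γ]ᵀ = [-1872, -162, -18]ᵀ.
Inverting the 3×3 Gram matrix, [α, β, γ]ᵀ = [-11997/24416, 351873/122080, 1395/763]ᵀ.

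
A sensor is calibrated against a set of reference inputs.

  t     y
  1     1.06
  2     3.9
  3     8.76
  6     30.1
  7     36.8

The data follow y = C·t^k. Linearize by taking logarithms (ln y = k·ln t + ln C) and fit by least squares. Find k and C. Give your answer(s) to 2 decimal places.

k = 1.84, C = 1.09

Taking logs, ln y = k·ln t + ln C, so regress ln y on ln t.
Sums: Σln t = 5.5294, Σ(ln t)² = 8.6844, Σln y = 10.5995, Σln t·ln y = 16.4436.
Normal system: [[8.6844, 5.5294]; [5.5294, 5]]·[k, ln C]ᵀ = [16.4436, 10.5995]ᵀ.
Solving (det = 12.8473): k = 1.83768, ln C = 0.08763, so C = exp(0.08763) = 1.09158.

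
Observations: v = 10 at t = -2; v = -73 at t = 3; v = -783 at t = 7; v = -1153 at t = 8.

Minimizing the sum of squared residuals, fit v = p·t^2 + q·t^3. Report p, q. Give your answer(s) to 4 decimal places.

p = -1.8557, q = -2.0194

Setting ∂/∂p … = 0 gives: 6594·p + 49786·q = -112776;  49786·p + 380586·q = -860956.
det = 6594·380586 − 49786² = 30938288.
p = ((-112776)·380586 − 49786·(-860956))/30938288 = -7176415/3867286; q = (6594·(-860956) − 49786·(-112776))/30938288 = -7809741/3867286.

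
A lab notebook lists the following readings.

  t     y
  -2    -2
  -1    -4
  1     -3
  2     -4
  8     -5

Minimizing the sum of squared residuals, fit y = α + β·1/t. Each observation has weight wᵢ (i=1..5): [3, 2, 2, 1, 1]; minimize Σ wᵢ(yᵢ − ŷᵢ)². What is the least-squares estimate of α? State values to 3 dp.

Setting ∂/∂α … = 0 gives: 9·α + (-7/8)·β = -29;  (-7/8)·α + (321/64)·β = 19/8.
(Σwᵢ·1 = 9, Σwᵢ·1/t = -7/8, Σwᵢ·1/t·1/t = 321/64, Σwᵢ·y = -29, Σwᵢ·1/t·y = 19/8.)
Determinant 9·(321/64) − (-7/8)² = 355/8.
α = ((-29)·(321/64) − (-7/8)·(19/8))/(355/8) = -1147/355; β = (9·(19/8) − (-7/8)·(-29))/(355/8) = -32/355.

α = -3.231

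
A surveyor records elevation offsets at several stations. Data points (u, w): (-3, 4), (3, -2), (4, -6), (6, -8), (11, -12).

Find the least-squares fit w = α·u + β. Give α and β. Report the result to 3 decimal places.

α = -1.179, β = 0.152

AᵀA·[α, β]ᵀ = Aᵀw reads: 191·α + 21·β = -222;  21·α + 5·β = -24.
Δ = 191·5 − 21² = 514.
α = ((-222)·5 − 21·(-24))/514 = -303/257; β = (191·(-24) − 21·(-222))/514 = 39/257.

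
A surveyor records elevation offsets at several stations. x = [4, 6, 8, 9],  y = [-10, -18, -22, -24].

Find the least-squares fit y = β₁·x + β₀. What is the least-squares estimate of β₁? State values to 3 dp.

β₁ = -2.746

The normal system MᵀM·[β₁, β₀]ᵀ = Mᵀy is [[197, 27]; [27, 4]]·[β₁, β₀]ᵀ = [-540, -74]ᵀ.
Determinant 197·4 − 27² = 59.
β₁ = ((-540)·4 − 27·(-74))/59 = -162/59; β₀ = (197·(-74) − 27·(-540))/59 = 2/59.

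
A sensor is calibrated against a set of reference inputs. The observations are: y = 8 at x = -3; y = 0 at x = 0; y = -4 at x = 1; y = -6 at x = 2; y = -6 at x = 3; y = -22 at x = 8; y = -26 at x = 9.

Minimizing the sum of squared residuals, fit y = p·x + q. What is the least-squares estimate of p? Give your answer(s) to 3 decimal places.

Normal-equation sums: Σx·x = 168, Σx = 20, Σ1 = 7.
Right-hand side: Σx·y = -468, Σy = -56.
Normal equations: [[168, 20]; [20, 7]]·[p, q]ᵀ = [-468, -56]ᵀ.
Eliminating q: 7·(row 1) − 20·(row 2) gives 776·p = 7·(-468) − 20·(-56) = -2156, so p = -539/194.
Then q = ((-56) − 20·(-539/194))/7 = -6/97.

p = -2.778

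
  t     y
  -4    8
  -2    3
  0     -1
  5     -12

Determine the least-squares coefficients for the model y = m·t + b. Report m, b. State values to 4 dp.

m = -2.2011, b = -1.0503

The normal equations are: 45·m + (-1)·b = -98;  (-1)·m + 4·b = -2.
Eliminating b: 4·(row 1) − (-1)·(row 2) gives 179·m = 4·(-98) − (-1)·(-2) = -394, so m = -394/179.
Then b = ((-2) − (-1)·(-394/179))/4 = -188/179.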